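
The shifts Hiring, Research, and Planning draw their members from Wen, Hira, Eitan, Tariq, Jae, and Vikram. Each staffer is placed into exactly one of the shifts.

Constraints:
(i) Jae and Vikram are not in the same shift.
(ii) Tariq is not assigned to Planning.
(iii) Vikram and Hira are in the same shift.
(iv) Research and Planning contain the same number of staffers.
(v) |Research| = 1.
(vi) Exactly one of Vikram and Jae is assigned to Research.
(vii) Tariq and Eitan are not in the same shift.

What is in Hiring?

Hiring = {Hira, Tariq, Vikram, Wen}

From (ii): Tariq ∉ Planning.
Suppose Wen ∉ Hiring: no assignment then satisfies all the clues, so Wen ∈ Hiring.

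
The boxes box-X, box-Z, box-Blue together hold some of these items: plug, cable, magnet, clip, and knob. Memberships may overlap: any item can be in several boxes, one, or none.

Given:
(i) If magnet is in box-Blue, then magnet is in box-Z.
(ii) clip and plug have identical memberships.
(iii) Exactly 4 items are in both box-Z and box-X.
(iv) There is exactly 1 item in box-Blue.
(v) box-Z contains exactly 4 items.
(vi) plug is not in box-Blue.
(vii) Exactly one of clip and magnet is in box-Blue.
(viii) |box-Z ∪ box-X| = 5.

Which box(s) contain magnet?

magnet: box-Blue, box-X, box-Z

From (vi): plug ∉ box-Blue.
(ii): clip matches plug: clip ∉ box-Blue.
(vii) (exactly one): magnet ∈ box-Blue.
(i): magnet ∈ box-Z.
(iv): box-Blue already has 1, so the rest are out.
Suppose magnet ∉ box-X: no assignment then satisfies all the clues, so magnet ∈ box-X.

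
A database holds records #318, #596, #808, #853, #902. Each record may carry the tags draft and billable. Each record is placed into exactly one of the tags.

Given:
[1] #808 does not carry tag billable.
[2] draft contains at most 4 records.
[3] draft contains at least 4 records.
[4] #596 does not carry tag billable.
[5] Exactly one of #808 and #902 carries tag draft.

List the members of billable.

From (1): #808 ∉ billable.
From (4): #596 ∉ billable.
Only one tag left: #596 ∈ draft.
Only one tag left: #808 ∈ draft.
(5) (exactly one): #902 ∉ draft.
Only one tag left: #902 ∈ billable.
(3): only 4 candidates remain for draft, so all are in.

billable = {#902}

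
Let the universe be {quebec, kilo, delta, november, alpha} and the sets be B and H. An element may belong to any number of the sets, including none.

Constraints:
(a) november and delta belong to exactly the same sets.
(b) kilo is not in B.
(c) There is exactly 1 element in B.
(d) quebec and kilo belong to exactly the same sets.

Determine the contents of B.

B = {alpha}

From (b): kilo ∉ B.
(d): quebec matches kilo: quebec ∉ B.
Suppose delta ∈ B: no assignment then satisfies all the clues, so delta ∉ B.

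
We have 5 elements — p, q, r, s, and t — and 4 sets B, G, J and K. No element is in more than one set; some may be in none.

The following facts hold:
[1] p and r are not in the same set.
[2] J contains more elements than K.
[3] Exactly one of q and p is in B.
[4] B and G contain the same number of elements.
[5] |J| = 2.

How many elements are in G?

1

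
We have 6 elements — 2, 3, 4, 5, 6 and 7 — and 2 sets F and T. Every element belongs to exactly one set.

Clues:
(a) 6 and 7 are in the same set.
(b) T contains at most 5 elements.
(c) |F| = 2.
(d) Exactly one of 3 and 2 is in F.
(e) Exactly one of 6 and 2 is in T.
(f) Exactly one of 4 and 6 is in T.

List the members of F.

F = {2, 4}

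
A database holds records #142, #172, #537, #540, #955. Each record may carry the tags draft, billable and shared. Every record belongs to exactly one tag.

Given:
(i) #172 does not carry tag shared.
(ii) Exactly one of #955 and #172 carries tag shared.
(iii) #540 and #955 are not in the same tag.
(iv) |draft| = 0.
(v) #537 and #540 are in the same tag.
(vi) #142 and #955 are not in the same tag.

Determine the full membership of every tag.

draft = {}; billable = {#142, #172, #537, #540}; shared = {#955}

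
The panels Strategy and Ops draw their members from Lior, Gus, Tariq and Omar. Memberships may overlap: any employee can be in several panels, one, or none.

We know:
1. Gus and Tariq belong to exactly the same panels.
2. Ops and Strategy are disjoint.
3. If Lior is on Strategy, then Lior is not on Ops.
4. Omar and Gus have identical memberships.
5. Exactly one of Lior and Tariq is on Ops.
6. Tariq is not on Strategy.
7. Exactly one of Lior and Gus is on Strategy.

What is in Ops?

Ops = {Gus, Omar, Tariq}

From (6): Tariq ∉ Strategy.
(1): Gus matches Tariq: Gus ∉ Strategy.
(4): Omar matches Gus: Omar ∉ Strategy.
(7) (exactly one): Lior ∈ Strategy.
(2) (disjoint): Lior ∉ Ops.
(5) (exactly one): Tariq ∈ Ops.
(1): Gus matches Tariq: Gus ∈ Ops.
(4): Omar matches Gus: Omar ∈ Ops.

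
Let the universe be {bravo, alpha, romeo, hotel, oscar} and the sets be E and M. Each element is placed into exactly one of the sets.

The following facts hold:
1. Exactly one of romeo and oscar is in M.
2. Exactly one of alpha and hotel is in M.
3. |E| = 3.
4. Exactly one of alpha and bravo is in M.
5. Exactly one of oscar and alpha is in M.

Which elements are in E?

E = {bravo, hotel, oscar}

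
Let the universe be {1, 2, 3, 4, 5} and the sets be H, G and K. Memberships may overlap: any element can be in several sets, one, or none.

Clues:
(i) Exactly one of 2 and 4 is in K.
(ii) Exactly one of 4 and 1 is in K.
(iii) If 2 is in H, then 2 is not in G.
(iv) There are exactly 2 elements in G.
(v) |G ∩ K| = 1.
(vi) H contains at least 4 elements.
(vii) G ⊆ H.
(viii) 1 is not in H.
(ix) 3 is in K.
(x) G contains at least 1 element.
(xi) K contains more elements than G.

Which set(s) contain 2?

From (viii): 1 ∉ H.
From (ix): 3 ∈ K.
(vi): only 4 candidates remain for H, so all are in.
(vii) contrapositive: 1 ∉ G.
(iii): 2 ∉ G.
Suppose 2 ∉ K: no assignment then satisfies all the clues, so 2 ∈ K.

2: H, K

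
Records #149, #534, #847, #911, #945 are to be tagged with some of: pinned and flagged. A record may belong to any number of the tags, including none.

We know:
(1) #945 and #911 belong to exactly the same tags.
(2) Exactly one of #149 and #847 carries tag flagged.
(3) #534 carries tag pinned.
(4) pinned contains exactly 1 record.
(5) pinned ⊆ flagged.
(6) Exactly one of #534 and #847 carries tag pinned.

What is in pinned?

pinned = {#534}

From (3): #534 ∈ pinned.
(4): pinned already has 1, so the rest are out.
(5) with #534 ∈ pinned: #534 ∈ flagged.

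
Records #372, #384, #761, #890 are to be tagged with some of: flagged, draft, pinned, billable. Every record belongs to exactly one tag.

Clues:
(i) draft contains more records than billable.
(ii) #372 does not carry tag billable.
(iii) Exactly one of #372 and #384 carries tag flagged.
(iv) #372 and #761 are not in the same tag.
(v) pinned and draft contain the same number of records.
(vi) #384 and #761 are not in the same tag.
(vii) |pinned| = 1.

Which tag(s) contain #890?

From (ii): #372 ∉ billable.
Suppose #890 ∉ flagged: no assignment then satisfies all the clues, so #890 ∈ flagged.

#890: flagged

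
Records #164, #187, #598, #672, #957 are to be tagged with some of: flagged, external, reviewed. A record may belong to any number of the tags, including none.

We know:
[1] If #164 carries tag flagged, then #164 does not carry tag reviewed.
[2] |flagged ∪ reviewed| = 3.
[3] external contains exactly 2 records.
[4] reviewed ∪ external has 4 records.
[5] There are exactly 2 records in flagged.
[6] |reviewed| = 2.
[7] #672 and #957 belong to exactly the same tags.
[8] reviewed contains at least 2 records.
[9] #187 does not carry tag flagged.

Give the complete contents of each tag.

flagged = {#164, #598}; external = {#672, #957}; reviewed = {#187, #598}

From (9): #187 ∉ flagged.
Suppose #164 ∉ flagged: no assignment then satisfies all the clues, so #164 ∈ flagged.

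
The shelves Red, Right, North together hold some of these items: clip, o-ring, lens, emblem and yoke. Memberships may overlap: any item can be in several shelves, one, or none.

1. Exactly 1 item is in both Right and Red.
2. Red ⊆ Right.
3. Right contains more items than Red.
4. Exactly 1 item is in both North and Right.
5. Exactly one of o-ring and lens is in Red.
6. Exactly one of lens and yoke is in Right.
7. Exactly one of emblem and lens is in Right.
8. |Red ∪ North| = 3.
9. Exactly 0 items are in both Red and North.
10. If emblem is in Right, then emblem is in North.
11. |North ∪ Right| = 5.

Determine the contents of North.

North = {emblem, lens}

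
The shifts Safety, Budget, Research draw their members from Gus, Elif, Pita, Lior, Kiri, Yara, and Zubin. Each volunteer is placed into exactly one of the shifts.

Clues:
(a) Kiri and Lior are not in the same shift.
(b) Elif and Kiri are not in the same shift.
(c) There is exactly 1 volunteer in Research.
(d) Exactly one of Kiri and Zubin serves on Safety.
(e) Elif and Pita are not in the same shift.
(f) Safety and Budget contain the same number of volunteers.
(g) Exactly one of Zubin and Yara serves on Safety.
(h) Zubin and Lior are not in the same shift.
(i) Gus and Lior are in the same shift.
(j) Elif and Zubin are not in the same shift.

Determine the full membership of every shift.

Safety = {Kiri, Pita, Yara}; Budget = {Elif, Gus, Lior}; Research = {Zubin}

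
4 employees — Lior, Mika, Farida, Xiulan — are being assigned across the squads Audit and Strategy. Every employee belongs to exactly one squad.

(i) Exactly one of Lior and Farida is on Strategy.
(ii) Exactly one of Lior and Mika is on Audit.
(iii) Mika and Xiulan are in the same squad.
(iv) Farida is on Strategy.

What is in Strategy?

From (iv): Farida ∈ Strategy.
(i) (exactly one): Lior ∉ Strategy.
Only one squad left: Lior ∈ Audit.
(ii) (exactly one): Mika ∉ Audit.
(iii): Xiulan matches Mika: Xiulan ∉ Audit.
Only one squad left: Mika ∈ Strategy.
Only one squad left: Xiulan ∈ Strategy.

Strategy = {Farida, Mika, Xiulan}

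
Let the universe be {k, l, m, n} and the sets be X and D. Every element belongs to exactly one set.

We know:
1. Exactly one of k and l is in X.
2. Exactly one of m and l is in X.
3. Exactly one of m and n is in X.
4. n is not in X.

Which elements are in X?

X = {k, m}

From (4): n ∉ X.
(3) (exactly one): m ∈ X.
Only one set left: n ∈ D.
(2) (exactly one): l ∉ X.
Only one set left: l ∈ D.
(1) (exactly one): k ∈ X.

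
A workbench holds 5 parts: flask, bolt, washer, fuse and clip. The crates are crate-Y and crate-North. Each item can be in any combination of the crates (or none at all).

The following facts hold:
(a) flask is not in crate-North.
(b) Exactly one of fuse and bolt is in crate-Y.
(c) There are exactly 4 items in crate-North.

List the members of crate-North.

From (a): flask ∉ crate-North.
(c): only 4 candidates remain for crate-North, so all are in.

crate-North = {bolt, clip, fuse, washer}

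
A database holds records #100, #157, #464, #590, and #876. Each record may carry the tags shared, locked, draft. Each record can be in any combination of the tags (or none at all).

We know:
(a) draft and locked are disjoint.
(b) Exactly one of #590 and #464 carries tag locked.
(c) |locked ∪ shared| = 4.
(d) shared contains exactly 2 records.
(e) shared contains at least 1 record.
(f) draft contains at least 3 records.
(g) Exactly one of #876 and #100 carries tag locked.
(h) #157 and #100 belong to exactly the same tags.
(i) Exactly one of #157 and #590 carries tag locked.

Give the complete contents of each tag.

shared = {#100, #157}; locked = {#590, #876}; draft = {#100, #157, #464}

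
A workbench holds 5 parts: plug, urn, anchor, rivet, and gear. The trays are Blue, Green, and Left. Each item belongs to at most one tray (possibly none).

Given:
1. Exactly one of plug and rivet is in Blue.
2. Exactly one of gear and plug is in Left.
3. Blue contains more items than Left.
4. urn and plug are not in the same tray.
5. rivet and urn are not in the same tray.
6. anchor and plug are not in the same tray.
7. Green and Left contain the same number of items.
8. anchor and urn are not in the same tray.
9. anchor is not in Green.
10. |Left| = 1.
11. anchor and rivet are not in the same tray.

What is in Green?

Green = {urn}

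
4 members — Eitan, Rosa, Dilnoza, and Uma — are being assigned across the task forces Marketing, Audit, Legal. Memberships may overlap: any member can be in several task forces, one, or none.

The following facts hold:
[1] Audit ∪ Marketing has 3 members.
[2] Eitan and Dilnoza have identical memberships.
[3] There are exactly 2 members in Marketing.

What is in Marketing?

Marketing = {Dilnoza, Eitan}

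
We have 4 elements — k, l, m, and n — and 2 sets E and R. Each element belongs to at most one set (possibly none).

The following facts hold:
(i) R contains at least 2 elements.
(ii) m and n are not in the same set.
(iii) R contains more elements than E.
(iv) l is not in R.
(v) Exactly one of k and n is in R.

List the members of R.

R = {k, m}

From (iv): l ∉ R.
Suppose k ∉ R: no assignment then satisfies all the clues, so k ∈ R.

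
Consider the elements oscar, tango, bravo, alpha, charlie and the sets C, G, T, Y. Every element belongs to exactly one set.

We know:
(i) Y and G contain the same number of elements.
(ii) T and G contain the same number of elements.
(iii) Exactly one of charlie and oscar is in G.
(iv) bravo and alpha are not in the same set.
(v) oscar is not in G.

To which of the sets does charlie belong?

charlie: G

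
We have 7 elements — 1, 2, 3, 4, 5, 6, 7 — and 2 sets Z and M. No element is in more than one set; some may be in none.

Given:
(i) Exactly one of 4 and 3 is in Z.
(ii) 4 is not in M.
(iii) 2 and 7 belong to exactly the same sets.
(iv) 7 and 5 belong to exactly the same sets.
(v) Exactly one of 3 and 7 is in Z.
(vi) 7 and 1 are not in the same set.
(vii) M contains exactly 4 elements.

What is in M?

M = {2, 5, 6, 7}

From (ii): 4 ∉ M.
Suppose 1 ∈ M: no assignment then satisfies all the clues, so 1 ∉ M.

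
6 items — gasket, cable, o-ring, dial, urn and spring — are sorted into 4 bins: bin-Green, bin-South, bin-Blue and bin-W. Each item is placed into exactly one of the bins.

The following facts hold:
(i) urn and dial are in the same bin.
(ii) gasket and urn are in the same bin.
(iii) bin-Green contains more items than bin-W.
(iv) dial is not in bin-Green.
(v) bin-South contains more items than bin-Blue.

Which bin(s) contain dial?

From (iv): dial ∉ bin-Green.
(i): urn matches dial: urn ∉ bin-Green.
(ii): gasket matches urn: gasket ∉ bin-Green.
Suppose dial ∉ bin-South: no assignment then satisfies all the clues, so dial ∈ bin-South.

dial: bin-South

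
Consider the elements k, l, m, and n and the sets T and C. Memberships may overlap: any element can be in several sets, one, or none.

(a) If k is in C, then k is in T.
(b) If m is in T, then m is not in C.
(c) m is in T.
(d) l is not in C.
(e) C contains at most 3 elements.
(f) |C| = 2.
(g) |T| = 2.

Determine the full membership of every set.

T = {k, m}; C = {k, n}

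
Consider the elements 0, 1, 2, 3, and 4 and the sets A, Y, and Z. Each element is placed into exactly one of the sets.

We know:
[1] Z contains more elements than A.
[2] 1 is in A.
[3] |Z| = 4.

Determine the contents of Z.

Z = {0, 2, 3, 4}

From (2): 1 ∈ A.
(3): only 4 candidates remain for Z, so all are in.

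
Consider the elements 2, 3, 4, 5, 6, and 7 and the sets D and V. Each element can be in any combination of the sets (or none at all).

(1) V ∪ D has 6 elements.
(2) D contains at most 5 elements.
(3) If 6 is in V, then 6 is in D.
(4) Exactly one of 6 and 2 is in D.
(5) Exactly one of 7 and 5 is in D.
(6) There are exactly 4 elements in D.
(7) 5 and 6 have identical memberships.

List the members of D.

D = {3, 4, 5, 6}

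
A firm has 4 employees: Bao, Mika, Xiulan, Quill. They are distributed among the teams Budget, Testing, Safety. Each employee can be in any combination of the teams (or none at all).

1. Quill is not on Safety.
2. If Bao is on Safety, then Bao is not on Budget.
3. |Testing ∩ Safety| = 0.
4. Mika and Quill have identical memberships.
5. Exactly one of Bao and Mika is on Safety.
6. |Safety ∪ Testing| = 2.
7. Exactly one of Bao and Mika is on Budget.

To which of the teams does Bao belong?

From (1): Quill ∉ Safety.
(4): Mika matches Quill: Mika ∉ Safety.
(5) (exactly one): Bao ∈ Safety.
(2): Bao ∉ Budget.
(7) (exactly one): Mika ∈ Budget.
(4): Quill matches Mika: Quill ∈ Budget.
Suppose Bao ∈ Testing: no assignment then satisfies all the clues, so Bao ∉ Testing.

Bao: Safety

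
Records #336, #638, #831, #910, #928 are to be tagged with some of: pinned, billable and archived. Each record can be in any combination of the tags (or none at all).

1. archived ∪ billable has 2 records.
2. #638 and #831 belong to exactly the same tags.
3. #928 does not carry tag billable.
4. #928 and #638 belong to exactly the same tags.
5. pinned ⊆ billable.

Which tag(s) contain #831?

From (3): #928 ∉ billable.
(4): #638 matches #928: #638 ∉ billable.
(5) contrapositive: #638 ∉ pinned.
(5) contrapositive: #928 ∉ pinned.
(2): #831 matches #638: #831 ∉ pinned.
(2): #831 matches #638: #831 ∉ billable.
Suppose #831 ∈ archived: no assignment then satisfies all the clues, so #831 ∉ archived.

#831: none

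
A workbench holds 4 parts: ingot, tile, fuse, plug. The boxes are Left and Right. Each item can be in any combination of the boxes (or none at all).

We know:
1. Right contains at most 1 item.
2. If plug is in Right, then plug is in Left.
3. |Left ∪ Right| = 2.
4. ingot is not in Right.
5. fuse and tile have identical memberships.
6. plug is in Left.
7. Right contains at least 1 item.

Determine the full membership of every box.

Left = {ingot, plug}; Right = {plug}

From (4): ingot ∉ Right.
From (6): plug ∈ Left.
Suppose ingot ∉ Left: no assignment then satisfies all the clues, so ingot ∈ Left.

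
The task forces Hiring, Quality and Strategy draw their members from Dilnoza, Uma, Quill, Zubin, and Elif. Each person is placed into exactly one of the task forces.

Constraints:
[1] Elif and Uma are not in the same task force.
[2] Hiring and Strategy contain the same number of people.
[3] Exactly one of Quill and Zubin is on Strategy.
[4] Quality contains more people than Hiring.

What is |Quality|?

3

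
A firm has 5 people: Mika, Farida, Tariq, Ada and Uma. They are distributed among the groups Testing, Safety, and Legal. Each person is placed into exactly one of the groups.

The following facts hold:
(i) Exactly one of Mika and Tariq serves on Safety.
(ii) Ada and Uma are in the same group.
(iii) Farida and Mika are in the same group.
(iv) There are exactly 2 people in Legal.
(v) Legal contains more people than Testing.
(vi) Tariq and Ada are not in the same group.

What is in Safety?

Safety = {Farida, Mika}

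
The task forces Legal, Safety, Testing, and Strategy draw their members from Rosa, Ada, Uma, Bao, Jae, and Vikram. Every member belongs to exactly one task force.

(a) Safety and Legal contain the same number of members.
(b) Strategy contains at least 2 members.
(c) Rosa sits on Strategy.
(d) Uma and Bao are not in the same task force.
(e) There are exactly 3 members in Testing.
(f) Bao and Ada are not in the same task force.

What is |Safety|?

0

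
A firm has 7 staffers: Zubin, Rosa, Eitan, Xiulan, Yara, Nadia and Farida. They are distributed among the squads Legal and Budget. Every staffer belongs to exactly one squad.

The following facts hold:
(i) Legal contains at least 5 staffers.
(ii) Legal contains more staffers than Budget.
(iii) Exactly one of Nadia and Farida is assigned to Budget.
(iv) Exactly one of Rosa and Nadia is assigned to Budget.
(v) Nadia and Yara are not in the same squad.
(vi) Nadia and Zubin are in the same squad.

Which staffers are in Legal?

Legal = {Eitan, Farida, Rosa, Xiulan, Yara}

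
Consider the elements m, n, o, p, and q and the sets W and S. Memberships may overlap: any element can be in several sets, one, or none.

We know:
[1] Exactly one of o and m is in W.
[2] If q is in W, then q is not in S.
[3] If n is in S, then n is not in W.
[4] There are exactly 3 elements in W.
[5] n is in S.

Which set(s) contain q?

q: W

From (5): n ∈ S.
(3): n ∉ W.
Suppose q ∉ W: no assignment then satisfies all the clues, so q ∈ W.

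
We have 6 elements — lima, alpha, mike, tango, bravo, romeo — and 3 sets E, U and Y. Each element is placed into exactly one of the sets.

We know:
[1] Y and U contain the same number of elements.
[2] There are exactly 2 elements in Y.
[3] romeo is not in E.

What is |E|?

2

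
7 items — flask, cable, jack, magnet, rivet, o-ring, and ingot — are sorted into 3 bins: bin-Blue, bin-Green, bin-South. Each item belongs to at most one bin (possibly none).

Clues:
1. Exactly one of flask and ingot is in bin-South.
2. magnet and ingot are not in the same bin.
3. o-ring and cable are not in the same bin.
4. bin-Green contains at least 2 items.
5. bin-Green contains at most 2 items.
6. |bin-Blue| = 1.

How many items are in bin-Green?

2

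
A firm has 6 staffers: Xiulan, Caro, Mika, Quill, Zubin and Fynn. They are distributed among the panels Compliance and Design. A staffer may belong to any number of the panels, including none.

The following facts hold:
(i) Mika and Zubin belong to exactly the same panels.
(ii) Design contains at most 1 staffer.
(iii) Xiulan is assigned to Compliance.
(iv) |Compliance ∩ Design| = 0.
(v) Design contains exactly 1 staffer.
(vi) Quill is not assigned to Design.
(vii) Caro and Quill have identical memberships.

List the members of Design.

Design = {Fynn}

From (iii): Xiulan ∈ Compliance.
From (vi): Quill ∉ Design.
(vii): Caro matches Quill: Caro ∉ Design.
Suppose Xiulan ∈ Design: no assignment then satisfies all the clues, so Xiulan ∉ Design.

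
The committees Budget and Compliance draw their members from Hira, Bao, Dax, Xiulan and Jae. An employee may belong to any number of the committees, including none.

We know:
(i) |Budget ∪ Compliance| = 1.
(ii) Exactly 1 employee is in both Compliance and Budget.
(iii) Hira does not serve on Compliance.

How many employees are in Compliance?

1

From (iii): Hira ∉ Compliance.
Suppose Hira ∈ Budget: no assignment then satisfies all the clues, so Hira ∉ Budget.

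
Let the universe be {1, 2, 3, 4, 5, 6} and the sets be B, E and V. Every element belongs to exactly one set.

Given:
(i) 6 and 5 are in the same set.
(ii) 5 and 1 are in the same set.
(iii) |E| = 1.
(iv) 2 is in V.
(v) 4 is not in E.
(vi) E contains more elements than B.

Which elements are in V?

V = {1, 2, 4, 5, 6}

From (iv): 2 ∈ V.
From (v): 4 ∉ E.
Suppose 1 ∉ V: no assignment then satisfies all the clues, so 1 ∈ V.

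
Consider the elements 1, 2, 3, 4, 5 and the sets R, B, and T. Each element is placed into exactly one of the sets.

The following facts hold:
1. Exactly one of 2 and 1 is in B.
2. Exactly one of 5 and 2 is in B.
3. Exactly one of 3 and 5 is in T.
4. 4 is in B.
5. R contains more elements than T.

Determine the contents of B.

B = {2, 4}

From (4): 4 ∈ B.
Suppose 1 ∈ B: no assignment then satisfies all the clues, so 1 ∉ B.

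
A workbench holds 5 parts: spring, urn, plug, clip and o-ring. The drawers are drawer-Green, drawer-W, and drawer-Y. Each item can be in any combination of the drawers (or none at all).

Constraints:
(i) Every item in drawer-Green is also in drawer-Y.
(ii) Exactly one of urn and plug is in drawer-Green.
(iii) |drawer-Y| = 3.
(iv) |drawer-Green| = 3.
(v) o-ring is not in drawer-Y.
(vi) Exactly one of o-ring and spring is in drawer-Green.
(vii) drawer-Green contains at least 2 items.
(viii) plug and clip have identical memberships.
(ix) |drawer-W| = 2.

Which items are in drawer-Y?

drawer-Y = {clip, plug, spring}

From (v): o-ring ∉ drawer-Y.
(i) contrapositive: o-ring ∉ drawer-Green.
(vi) (exactly one): spring ∈ drawer-Green.
(i) with spring ∈ drawer-Green: spring ∈ drawer-Y.
Suppose urn ∈ drawer-Y: no assignment then satisfies all the clues, so urn ∉ drawer-Y.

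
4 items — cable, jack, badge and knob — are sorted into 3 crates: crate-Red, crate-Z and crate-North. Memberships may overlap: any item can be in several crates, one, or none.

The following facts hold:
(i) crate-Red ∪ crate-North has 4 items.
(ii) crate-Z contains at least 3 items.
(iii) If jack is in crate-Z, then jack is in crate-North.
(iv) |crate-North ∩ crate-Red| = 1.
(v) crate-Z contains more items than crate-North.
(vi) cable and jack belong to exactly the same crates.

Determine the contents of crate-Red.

crate-Red = {badge, knob}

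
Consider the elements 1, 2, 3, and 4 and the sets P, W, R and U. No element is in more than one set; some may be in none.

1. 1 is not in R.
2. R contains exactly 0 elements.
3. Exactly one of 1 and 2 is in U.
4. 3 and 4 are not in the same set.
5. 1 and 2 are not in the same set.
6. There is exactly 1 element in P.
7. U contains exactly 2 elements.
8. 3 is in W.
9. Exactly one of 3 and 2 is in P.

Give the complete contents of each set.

From (1): 1 ∉ R.
From (8): 3 ∈ W.
(2): R already has 0, so the rest are out.
(4): 4 ∉ W.
(9) (exactly one): 2 ∈ P.
(3) (exactly one): 1 ∈ U.
(6): P already has 1, so the rest are out.
(7): only 2 candidates remain for U, so all are in.

P = {2}; W = {3}; R = {}; U = {1, 4}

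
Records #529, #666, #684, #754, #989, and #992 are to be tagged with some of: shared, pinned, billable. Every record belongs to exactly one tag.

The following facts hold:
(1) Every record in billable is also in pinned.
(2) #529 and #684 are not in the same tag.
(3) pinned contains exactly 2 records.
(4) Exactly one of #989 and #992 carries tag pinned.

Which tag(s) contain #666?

#666: shared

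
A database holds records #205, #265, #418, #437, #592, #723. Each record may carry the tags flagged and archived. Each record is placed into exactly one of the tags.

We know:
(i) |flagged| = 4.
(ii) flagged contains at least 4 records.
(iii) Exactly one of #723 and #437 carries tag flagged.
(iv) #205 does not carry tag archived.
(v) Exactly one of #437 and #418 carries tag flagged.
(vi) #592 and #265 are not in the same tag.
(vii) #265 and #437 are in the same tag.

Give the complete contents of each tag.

flagged = {#205, #418, #592, #723}; archived = {#265, #437}

From (iv): #205 ∉ archived.
Only one tag left: #205 ∈ flagged.
Suppose #265 ∈ flagged: no assignment then satisfies all the clues, so #265 ∉ flagged.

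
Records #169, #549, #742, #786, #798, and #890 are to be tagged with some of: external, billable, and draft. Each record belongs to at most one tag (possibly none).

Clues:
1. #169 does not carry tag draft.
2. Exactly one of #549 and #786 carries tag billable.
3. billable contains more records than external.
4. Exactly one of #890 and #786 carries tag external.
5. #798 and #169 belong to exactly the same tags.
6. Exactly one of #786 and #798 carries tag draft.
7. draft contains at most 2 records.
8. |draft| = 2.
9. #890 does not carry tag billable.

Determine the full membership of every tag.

external = {#890}; billable = {#169, #549, #798}; draft = {#742, #786}

From (1): #169 ∉ draft.
From (9): #890 ∉ billable.
(5): #798 matches #169: #798 ∉ draft.
(6) (exactly one): #786 ∈ draft.
(2) (exactly one): #549 ∈ billable.
(4) (exactly one): #890 ∈ external.
(8): only 2 candidates remain for draft, so all are in.
Suppose #169 ∈ external: no assignment then satisfies all the clues, so #169 ∉ external.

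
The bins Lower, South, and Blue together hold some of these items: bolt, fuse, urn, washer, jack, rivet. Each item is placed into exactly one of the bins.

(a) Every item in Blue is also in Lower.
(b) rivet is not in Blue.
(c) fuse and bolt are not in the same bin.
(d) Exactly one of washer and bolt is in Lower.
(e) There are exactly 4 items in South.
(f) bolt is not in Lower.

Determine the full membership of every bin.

From (b): rivet ∉ Blue.
From (f): bolt ∉ Lower.
(a) contrapositive: bolt ∉ Blue.
(d) (exactly one): washer ∈ Lower.
Only one bin left: bolt ∈ South.
(c): fuse ∉ South.
(e): only 4 candidates remain for South, so all are in.
Suppose fuse ∉ Lower: no assignment then satisfies all the clues, so fuse ∈ Lower.

Lower = {fuse, washer}; South = {bolt, jack, rivet, urn}; Blue = {}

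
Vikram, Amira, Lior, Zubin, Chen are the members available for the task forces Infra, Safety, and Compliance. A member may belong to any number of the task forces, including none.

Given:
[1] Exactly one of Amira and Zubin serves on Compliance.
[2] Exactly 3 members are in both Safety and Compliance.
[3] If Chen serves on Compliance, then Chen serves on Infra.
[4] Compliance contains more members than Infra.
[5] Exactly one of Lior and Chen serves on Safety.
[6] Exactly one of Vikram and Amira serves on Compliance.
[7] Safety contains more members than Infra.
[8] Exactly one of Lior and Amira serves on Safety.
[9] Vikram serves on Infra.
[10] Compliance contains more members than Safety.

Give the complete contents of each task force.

Infra = {Chen, Vikram}; Safety = {Lior, Vikram, Zubin}; Compliance = {Chen, Lior, Vikram, Zubin}

From (9): Vikram ∈ Infra.
Suppose Vikram ∉ Safety: no assignment then satisfies all the clues, so Vikram ∈ Safety.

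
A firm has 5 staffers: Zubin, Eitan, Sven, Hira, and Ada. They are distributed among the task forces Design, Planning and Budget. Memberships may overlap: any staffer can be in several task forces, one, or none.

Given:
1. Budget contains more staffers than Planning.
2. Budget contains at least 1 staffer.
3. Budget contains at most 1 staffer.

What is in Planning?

Planning = {}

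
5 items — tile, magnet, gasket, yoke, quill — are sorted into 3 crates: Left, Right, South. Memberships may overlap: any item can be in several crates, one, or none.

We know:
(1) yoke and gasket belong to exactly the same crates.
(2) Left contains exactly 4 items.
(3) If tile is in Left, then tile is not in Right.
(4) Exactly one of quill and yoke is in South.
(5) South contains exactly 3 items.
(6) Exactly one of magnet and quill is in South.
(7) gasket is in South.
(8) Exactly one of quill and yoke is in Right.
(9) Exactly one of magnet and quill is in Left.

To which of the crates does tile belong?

tile: Left

From (7): gasket ∈ South.
(1): yoke matches gasket: yoke ∈ South.
(4) (exactly one): quill ∉ South.
(6) (exactly one): magnet ∈ South.
(5): South already has 3, so the rest are out.
Suppose tile ∉ Left: no assignment then satisfies all the clues, so tile ∈ Left.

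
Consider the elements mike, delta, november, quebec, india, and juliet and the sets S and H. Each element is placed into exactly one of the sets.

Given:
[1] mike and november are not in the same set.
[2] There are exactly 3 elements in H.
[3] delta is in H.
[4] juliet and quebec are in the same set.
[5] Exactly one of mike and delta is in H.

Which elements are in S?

From (3): delta ∈ H.
(5) (exactly one): mike ∉ H.
Only one set left: mike ∈ S.
(1): november ∉ S.
Only one set left: november ∈ H.
Suppose quebec ∉ S: no assignment then satisfies all the clues, so quebec ∈ S.

S = {juliet, mike, quebec}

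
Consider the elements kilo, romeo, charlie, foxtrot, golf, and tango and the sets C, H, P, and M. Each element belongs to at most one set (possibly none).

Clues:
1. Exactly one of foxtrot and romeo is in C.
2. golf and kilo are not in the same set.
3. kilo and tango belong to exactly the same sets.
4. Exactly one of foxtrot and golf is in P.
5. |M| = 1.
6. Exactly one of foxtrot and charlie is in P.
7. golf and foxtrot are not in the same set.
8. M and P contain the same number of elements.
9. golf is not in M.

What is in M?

M = {charlie}

From (9): golf ∉ M.
Suppose kilo ∈ M: no assignment then satisfies all the clues, so kilo ∉ M.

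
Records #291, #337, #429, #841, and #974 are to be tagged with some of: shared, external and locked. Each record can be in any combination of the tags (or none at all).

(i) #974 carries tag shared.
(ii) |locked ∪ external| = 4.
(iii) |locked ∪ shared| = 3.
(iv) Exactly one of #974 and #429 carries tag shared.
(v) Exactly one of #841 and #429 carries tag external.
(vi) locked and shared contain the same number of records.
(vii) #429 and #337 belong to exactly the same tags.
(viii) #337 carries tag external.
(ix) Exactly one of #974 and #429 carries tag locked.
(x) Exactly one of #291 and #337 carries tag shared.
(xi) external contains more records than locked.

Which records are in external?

external = {#337, #429, #974}

From (i): #974 ∈ shared.
From (viii): #337 ∈ external.
(iv) (exactly one): #429 ∉ shared.
(vii): #337 matches #429: #337 ∉ shared.
(vii): #429 matches #337: #429 ∈ external.
(x) (exactly one): #291 ∈ shared.
(v) (exactly one): #841 ∉ external.
Suppose #291 ∈ external: no assignment then satisfies all the clues, so #291 ∉ external.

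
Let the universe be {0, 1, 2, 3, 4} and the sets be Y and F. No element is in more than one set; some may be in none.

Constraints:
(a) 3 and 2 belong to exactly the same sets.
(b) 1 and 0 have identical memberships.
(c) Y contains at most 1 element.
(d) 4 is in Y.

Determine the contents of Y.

Y = {4}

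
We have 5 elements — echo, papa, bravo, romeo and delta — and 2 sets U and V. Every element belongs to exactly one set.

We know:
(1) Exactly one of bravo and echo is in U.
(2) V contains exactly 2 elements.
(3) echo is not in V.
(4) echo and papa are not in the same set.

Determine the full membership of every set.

From (3): echo ∉ V.
Only one set left: echo ∈ U.
(1) (exactly one): bravo ∉ U.
(4): papa ∉ U.
Only one set left: papa ∈ V.
Only one set left: bravo ∈ V.
(2): V already has 2, so the rest are out.
Only one set left: romeo ∈ U.
Only one set left: delta ∈ U.

U = {delta, echo, romeo}; V = {bravo, papa}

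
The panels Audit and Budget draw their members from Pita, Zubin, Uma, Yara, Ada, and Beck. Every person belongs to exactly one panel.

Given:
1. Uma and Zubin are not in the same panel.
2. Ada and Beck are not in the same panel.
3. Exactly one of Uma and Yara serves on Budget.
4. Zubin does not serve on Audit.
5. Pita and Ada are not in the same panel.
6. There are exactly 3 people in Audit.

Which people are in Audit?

Audit = {Beck, Pita, Uma}

From (4): Zubin ∉ Audit.
Only one panel left: Zubin ∈ Budget.
(1): Uma ∉ Budget.
(3) (exactly one): Yara ∈ Budget.
Only one panel left: Uma ∈ Audit.
Suppose Pita ∉ Audit: no assignment then satisfies all the clues, so Pita ∈ Audit.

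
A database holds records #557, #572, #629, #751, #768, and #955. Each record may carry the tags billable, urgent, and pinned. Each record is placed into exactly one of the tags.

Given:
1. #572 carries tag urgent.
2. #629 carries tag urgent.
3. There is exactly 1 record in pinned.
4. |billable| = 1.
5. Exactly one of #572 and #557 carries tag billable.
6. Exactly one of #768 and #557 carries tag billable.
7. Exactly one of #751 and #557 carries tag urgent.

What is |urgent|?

4

From (1): #572 ∈ urgent.
From (2): #629 ∈ urgent.
(5) (exactly one): #557 ∈ billable.
(6) (exactly one): #768 ∉ billable.
(7) (exactly one): #751 ∈ urgent.
(4): billable already has 1, so the rest are out.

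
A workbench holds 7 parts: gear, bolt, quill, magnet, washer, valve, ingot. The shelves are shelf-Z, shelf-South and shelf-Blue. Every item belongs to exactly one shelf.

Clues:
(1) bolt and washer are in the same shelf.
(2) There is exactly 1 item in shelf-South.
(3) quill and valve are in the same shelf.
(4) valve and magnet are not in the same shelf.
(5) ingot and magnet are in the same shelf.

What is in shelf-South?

shelf-South = {gear}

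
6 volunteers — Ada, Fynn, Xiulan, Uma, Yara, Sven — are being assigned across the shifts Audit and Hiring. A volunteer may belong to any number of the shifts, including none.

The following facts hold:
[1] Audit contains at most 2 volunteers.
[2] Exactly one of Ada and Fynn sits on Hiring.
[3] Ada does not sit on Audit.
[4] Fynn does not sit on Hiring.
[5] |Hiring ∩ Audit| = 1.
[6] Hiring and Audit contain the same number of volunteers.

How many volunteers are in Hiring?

2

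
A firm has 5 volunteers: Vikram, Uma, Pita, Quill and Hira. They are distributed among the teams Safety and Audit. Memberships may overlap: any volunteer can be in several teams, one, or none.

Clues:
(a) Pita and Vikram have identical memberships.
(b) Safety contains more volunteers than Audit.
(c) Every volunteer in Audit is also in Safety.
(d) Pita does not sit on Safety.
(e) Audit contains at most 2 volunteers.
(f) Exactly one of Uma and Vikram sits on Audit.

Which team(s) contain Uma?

From (d): Pita ∉ Safety.
(a): Vikram matches Pita: Vikram ∉ Safety.
(c) contrapositive: Vikram ∉ Audit.
(c) contrapositive: Pita ∉ Audit.
(f) (exactly one): Uma ∈ Audit.
(c) with Uma ∈ Audit: Uma ∈ Safety.

Uma: Audit, Safety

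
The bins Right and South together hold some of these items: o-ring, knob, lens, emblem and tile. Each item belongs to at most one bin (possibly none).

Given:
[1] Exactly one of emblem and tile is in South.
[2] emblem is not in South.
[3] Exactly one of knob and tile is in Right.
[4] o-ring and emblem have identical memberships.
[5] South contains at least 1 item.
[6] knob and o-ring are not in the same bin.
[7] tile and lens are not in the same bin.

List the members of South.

From (2): emblem ∉ South.
(1) (exactly one): tile ∈ South.
(3) (exactly one): knob ∈ Right.
(4): o-ring matches emblem: o-ring ∉ South.
(6): o-ring ∉ Right.
(7): lens ∉ South.
(4): emblem matches o-ring: emblem ∉ Right.

South = {tile}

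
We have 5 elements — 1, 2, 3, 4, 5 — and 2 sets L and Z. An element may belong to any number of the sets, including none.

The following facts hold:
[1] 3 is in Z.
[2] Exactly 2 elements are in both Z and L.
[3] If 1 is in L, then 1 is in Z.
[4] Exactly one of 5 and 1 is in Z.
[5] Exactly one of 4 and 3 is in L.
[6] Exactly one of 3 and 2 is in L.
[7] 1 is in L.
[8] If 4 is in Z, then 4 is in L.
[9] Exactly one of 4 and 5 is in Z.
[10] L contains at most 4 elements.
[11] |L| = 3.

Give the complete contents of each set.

L = {1, 2, 4}; Z = {1, 3, 4}

From (1): 3 ∈ Z.
From (7): 1 ∈ L.
(3): 1 ∈ Z.
(4) (exactly one): 5 ∉ Z.
(9) (exactly one): 4 ∈ Z.
(8): 4 ∈ L.
(5) (exactly one): 3 ∉ L.
(6) (exactly one): 2 ∈ L.
(11): L already has 3, so the rest are out.
Suppose 2 ∈ Z: no assignment then satisfies all the clues, so 2 ∉ Z.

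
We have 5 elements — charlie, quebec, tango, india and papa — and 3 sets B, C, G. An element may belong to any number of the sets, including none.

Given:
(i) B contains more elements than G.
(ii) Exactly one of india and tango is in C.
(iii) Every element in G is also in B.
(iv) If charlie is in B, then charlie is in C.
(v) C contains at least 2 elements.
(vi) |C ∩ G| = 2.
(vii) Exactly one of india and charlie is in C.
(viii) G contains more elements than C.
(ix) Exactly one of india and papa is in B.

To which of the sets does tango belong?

tango: B, C, G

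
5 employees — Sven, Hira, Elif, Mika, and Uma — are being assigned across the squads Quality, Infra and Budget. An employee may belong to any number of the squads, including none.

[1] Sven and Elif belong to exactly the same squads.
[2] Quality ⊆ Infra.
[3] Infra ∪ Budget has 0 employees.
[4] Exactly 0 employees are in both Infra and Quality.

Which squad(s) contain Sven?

Sven: none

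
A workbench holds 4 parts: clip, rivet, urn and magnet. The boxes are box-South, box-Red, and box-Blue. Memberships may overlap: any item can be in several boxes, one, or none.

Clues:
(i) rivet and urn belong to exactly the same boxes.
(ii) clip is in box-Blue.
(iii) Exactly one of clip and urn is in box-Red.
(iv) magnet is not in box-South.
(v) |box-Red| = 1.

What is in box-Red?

box-Red = {clip}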